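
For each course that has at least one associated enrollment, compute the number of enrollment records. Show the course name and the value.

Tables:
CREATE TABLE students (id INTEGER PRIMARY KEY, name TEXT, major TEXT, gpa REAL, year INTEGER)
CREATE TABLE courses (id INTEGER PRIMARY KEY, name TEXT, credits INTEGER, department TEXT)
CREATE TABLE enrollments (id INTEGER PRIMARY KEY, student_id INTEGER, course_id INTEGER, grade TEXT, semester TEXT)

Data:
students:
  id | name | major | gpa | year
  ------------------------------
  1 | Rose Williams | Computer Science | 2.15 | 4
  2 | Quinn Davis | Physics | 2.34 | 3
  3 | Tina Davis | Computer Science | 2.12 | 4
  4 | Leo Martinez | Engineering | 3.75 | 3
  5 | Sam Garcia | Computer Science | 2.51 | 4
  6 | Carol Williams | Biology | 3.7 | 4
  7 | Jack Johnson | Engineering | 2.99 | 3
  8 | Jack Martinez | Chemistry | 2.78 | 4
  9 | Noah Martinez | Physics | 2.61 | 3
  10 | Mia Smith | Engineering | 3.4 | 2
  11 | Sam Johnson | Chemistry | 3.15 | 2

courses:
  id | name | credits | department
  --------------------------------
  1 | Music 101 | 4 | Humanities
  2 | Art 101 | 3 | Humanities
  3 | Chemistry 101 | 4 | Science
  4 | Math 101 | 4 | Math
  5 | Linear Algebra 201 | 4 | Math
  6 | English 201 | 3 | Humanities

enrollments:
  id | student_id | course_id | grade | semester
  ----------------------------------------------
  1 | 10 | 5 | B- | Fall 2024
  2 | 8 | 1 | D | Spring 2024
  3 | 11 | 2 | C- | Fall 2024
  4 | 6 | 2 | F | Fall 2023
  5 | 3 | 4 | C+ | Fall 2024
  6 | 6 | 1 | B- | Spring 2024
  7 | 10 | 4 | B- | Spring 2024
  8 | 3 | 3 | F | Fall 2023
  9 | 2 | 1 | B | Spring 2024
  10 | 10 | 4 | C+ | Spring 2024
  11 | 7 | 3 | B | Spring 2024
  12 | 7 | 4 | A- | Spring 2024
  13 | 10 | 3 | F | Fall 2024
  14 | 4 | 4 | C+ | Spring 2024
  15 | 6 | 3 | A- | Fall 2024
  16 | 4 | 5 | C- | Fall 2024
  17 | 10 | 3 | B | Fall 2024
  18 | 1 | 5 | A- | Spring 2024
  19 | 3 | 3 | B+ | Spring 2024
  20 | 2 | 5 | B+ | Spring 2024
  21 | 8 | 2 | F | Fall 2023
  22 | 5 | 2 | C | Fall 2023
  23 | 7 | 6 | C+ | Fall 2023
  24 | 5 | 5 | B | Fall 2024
SELECT p.name, COUNT(*) AS n FROM enrollments c JOIN courses p ON c.course_id = p.id GROUP BY p.id, p.name

Execution result:
name | n
Music 101 | 3
Art 101 | 4
Chemistry 101 | 6
Math 101 | 5
Linear Algebra 201 | 5
English 201 | 1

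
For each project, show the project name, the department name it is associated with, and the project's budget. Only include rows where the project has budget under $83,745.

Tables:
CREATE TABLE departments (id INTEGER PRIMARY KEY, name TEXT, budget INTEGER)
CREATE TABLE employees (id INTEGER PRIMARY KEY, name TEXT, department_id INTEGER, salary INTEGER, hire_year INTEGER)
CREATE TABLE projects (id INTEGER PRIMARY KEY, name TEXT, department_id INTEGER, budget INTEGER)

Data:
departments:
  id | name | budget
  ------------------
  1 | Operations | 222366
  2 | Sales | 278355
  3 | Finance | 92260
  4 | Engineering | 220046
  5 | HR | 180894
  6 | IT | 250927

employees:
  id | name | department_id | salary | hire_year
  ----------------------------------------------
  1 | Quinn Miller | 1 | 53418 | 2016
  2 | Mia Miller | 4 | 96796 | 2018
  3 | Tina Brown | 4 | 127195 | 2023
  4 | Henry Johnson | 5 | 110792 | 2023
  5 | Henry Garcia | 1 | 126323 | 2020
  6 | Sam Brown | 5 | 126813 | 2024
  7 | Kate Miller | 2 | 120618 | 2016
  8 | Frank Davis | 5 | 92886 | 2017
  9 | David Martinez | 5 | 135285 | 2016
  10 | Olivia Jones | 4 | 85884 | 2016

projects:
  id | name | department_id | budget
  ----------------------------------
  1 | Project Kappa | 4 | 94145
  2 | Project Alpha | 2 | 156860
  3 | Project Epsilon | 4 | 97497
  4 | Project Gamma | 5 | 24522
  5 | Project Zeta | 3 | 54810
SELECT c.name, p.name AS department, c.budget FROM projects c JOIN departments p ON c.department_id = p.id WHERE c.budget < 83745

Execution result:
name | department | budget
Project Gamma | HR | 24522
Project Zeta | Finance | 54810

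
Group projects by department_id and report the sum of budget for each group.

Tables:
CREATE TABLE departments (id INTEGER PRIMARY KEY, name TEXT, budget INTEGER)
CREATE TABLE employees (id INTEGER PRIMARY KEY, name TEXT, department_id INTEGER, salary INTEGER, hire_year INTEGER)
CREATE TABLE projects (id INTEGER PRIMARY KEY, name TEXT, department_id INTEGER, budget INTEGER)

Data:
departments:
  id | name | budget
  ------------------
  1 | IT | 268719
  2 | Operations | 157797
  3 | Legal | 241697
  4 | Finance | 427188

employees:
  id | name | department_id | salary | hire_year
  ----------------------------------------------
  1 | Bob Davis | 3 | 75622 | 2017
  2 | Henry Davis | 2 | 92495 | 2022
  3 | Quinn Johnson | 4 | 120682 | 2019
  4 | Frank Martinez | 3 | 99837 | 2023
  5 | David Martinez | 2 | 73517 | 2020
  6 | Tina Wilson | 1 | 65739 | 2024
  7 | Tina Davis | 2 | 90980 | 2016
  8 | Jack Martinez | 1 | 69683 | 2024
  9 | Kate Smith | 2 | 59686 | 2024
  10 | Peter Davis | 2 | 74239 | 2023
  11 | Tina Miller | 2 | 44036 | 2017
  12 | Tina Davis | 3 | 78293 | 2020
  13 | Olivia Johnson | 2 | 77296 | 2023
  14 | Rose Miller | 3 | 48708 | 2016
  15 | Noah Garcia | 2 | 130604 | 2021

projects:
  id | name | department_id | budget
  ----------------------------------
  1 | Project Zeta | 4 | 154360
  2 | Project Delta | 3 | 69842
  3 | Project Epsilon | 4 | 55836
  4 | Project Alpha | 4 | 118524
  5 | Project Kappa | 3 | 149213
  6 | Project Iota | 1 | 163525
SELECT department_id, SUM(budget) AS sum_budget FROM projects GROUP BY department_id

Execution result:
department_id | sum_budget
1 | 163525
3 | 219055
4 | 328720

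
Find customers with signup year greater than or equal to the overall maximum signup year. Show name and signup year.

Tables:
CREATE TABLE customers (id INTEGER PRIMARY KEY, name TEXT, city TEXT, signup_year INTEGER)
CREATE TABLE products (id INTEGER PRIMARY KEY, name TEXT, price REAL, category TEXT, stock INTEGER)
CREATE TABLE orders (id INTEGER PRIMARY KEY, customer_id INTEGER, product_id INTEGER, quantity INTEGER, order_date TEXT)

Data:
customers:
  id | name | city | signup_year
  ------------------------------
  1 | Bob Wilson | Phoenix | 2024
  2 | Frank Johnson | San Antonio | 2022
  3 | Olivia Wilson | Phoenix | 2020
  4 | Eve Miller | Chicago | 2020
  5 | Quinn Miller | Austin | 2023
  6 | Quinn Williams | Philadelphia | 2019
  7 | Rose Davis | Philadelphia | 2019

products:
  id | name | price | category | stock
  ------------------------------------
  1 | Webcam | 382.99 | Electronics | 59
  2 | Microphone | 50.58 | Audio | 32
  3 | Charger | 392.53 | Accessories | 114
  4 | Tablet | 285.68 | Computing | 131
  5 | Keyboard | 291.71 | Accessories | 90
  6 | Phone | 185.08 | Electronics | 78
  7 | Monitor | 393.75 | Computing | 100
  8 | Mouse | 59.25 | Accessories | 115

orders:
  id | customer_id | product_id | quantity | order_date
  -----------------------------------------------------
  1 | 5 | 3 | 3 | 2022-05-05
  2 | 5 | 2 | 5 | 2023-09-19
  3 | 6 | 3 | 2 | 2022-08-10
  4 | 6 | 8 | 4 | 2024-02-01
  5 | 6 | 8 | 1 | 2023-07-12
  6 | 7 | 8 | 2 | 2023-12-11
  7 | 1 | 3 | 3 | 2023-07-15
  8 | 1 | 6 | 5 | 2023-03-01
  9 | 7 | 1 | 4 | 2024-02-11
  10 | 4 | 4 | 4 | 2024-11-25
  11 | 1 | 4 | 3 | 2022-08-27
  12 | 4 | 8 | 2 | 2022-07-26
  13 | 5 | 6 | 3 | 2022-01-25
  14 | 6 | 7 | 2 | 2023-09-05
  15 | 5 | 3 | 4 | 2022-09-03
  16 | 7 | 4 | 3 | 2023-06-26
SELECT name, signup_year FROM customers WHERE signup_year >= (SELECT MAX(signup_year) FROM customers)

Execution result:
name | signup_year
Bob Wilson | 2024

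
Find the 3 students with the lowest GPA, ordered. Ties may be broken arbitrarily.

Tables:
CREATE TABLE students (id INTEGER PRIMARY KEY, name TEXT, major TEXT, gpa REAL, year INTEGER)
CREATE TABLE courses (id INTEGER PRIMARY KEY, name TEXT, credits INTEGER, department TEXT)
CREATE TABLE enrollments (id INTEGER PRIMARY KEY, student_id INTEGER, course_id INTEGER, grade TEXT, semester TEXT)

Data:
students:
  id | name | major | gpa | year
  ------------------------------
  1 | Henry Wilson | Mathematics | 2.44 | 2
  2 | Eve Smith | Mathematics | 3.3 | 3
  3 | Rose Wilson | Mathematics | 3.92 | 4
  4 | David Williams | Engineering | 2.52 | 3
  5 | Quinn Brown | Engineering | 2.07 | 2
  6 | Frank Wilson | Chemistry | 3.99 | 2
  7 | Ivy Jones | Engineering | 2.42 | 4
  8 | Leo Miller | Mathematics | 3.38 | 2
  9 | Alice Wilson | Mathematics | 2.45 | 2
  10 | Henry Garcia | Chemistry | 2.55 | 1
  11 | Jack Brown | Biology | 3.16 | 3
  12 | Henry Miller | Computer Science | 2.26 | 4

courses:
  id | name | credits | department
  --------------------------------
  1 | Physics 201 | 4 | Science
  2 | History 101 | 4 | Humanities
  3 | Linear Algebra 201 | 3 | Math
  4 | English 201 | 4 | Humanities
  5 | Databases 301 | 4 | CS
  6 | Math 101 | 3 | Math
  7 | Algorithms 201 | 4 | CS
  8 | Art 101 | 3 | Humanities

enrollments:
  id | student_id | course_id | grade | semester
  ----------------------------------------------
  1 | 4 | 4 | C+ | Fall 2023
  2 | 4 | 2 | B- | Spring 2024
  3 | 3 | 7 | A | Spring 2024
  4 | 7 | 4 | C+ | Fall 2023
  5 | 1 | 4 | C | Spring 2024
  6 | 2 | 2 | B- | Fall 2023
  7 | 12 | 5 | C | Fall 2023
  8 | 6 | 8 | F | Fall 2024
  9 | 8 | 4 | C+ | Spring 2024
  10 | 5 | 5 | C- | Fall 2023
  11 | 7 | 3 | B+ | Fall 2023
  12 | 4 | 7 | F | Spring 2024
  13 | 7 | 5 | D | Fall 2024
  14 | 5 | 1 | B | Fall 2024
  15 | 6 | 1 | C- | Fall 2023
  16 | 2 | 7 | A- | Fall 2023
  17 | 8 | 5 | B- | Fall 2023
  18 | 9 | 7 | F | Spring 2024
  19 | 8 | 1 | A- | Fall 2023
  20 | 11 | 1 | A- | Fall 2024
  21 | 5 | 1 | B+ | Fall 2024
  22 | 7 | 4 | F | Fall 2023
SELECT name, gpa FROM students ORDER BY gpa ASC LIMIT 3

Execution result:
name | gpa
Quinn Brown | 2.07
Henry Miller | 2.26
Ivy Jones | 2.42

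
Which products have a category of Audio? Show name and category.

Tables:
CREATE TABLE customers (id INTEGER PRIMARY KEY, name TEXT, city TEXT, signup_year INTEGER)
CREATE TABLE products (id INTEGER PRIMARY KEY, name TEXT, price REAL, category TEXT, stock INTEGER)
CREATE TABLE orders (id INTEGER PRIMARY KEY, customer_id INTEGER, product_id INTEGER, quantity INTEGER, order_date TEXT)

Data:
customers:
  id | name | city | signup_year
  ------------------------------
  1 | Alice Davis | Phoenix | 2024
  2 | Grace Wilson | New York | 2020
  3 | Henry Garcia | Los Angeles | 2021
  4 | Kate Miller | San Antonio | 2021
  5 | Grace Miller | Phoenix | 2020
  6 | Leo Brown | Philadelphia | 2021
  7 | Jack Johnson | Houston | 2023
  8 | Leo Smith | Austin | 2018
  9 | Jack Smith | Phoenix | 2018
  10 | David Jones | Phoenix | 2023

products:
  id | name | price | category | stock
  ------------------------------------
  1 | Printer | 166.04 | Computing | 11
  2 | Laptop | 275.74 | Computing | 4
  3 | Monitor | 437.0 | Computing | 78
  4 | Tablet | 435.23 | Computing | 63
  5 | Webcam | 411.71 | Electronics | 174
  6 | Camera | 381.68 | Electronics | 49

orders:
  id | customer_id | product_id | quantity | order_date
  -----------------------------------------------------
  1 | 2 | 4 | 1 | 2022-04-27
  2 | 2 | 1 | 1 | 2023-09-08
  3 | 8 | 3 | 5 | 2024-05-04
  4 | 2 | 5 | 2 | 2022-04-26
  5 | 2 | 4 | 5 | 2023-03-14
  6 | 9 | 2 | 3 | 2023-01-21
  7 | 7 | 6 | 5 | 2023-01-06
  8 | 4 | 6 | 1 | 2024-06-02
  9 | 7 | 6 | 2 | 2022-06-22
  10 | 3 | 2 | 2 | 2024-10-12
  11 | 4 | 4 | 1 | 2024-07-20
SELECT name, category FROM products WHERE category = 'Audio'

Execution result:
(no rows)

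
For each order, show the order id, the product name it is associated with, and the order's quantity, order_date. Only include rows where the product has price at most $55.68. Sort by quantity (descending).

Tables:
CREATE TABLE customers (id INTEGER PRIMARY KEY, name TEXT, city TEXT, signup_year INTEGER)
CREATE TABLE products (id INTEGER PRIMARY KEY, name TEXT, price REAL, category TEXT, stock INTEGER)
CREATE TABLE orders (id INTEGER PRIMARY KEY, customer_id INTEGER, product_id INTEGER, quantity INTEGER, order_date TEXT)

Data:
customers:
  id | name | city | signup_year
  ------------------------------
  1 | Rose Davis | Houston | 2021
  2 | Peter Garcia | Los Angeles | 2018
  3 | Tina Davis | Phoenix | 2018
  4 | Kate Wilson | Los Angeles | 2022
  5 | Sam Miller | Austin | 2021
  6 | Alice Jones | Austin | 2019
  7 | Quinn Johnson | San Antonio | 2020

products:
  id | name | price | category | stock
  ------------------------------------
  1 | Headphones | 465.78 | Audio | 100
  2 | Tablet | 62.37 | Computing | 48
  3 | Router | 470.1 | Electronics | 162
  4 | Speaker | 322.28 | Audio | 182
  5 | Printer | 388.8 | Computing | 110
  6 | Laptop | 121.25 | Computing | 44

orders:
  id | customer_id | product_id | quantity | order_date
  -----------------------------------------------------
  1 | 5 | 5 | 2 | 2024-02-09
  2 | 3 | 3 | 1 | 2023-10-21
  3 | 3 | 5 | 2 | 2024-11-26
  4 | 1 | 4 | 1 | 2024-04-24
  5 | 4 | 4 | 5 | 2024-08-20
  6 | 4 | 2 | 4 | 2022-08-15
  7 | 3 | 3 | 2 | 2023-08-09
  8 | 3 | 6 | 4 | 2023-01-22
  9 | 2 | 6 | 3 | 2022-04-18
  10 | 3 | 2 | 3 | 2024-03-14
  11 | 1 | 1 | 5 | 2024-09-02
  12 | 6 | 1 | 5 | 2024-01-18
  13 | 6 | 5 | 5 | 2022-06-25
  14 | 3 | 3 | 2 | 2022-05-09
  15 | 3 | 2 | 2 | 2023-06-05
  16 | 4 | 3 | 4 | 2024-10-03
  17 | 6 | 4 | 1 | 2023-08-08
SELECT c.id, p.name AS product, c.quantity, c.order_date FROM orders c JOIN products p ON c.product_id = p.id WHERE p.price <= 55.68 ORDER BY c.quantity DESC

Execution result:
(no rows)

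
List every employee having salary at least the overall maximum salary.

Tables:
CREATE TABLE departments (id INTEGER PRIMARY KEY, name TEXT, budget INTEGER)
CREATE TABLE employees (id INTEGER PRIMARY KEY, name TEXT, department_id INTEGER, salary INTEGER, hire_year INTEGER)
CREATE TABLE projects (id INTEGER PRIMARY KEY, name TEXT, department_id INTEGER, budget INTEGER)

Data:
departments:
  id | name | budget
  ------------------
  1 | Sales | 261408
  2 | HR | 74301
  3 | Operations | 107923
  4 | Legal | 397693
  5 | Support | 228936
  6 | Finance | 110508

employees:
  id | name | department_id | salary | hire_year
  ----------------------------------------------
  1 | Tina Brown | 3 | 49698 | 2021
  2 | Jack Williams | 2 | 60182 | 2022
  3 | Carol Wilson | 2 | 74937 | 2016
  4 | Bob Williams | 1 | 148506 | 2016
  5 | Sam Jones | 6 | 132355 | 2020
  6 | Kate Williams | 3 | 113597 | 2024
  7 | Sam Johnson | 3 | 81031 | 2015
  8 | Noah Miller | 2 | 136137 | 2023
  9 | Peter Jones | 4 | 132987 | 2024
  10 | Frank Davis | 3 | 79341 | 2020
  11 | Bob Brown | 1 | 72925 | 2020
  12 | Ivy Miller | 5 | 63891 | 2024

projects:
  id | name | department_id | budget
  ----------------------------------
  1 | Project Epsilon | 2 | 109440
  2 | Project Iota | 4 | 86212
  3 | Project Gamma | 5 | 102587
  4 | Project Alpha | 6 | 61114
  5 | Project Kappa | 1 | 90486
SELECT name, salary FROM employees WHERE salary >= (SELECT MAX(salary) FROM employees)

Execution result:
name | salary
Bob Williams | 148506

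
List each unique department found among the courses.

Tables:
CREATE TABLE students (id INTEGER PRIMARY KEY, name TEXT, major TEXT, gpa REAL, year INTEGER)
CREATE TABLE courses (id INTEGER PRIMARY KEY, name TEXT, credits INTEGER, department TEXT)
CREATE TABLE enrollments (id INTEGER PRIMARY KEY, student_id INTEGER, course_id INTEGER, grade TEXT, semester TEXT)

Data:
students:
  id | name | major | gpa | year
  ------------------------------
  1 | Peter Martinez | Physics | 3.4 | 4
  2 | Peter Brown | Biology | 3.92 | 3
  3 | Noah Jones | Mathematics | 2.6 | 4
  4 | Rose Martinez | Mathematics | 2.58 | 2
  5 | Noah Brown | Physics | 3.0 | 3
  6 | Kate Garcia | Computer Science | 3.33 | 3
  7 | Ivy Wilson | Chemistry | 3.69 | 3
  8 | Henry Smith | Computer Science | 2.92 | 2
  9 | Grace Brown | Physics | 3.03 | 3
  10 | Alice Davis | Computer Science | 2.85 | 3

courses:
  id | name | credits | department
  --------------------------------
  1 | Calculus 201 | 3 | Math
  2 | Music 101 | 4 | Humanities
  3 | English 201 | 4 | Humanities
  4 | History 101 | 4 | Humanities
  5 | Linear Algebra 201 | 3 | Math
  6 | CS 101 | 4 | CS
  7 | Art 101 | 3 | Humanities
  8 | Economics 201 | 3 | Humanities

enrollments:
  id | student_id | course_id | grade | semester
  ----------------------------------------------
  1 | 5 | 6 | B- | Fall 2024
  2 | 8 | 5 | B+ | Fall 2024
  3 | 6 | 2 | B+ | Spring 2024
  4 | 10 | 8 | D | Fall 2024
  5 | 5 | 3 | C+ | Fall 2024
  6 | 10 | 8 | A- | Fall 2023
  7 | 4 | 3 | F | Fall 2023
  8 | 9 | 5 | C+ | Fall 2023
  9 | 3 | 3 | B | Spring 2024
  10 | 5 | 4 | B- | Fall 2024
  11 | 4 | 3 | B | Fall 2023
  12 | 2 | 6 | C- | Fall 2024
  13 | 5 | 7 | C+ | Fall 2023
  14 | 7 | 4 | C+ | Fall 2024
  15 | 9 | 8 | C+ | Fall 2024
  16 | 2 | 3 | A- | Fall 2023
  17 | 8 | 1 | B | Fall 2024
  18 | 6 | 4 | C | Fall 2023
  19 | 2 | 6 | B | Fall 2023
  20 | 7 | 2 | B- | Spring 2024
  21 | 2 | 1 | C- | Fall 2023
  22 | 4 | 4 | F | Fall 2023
SELECT DISTINCT department FROM courses

Execution result:
department
Math
Humanities
CS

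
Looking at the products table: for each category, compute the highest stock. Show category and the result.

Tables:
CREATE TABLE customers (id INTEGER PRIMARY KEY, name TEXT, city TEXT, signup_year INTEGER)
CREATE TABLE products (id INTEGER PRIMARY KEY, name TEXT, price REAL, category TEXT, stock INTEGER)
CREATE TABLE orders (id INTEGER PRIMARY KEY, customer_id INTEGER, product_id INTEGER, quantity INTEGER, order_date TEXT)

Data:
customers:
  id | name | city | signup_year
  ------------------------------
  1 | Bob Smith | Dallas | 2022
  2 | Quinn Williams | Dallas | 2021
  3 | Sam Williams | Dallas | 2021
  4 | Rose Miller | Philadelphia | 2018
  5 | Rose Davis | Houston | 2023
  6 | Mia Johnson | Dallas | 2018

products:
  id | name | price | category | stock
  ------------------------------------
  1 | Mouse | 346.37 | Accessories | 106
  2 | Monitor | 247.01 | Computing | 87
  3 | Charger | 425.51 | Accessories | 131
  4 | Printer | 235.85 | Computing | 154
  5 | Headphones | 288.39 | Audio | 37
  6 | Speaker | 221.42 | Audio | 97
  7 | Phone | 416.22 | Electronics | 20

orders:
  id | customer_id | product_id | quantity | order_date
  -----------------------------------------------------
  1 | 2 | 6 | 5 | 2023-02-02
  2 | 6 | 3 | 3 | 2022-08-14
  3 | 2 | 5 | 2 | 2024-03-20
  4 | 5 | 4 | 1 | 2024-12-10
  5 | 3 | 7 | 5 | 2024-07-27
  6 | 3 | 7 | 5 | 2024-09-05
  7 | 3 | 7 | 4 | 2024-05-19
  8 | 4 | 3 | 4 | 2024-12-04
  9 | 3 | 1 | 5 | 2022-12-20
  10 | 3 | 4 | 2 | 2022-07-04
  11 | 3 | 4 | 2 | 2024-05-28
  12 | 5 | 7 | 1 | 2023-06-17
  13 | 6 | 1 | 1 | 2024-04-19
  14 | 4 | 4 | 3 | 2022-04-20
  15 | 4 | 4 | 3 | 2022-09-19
SELECT category, MAX(stock) AS max_stock FROM products GROUP BY category

Execution result:
category | max_stock
Accessories | 131
Audio | 97
Computing | 154
Electronics | 20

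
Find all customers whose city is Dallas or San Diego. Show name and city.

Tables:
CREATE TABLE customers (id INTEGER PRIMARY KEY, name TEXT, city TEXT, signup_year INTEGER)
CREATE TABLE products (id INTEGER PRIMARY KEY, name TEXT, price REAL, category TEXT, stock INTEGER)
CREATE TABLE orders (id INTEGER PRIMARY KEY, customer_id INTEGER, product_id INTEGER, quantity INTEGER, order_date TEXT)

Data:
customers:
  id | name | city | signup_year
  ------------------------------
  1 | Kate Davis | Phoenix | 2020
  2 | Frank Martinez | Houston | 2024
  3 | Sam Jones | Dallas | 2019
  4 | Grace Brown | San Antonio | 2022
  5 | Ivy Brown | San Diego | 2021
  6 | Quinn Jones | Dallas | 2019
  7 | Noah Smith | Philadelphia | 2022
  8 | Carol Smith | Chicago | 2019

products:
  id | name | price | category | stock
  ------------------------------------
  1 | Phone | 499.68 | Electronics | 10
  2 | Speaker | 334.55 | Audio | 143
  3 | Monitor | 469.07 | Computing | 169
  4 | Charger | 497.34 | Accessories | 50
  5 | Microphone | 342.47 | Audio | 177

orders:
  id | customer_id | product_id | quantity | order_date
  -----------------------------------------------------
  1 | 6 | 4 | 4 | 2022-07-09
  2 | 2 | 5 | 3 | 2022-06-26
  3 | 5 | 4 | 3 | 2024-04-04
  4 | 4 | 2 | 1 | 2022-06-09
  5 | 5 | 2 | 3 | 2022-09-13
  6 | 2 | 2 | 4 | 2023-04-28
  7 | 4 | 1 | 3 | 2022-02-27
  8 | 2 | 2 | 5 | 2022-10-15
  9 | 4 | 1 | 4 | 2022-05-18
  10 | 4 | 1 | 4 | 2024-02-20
SELECT name, city FROM customers WHERE city IN ('Dallas', 'San Diego')

Execution result:
name | city
Sam Jones | Dallas
Ivy Brown | San Diego
Quinn Jones | Dallas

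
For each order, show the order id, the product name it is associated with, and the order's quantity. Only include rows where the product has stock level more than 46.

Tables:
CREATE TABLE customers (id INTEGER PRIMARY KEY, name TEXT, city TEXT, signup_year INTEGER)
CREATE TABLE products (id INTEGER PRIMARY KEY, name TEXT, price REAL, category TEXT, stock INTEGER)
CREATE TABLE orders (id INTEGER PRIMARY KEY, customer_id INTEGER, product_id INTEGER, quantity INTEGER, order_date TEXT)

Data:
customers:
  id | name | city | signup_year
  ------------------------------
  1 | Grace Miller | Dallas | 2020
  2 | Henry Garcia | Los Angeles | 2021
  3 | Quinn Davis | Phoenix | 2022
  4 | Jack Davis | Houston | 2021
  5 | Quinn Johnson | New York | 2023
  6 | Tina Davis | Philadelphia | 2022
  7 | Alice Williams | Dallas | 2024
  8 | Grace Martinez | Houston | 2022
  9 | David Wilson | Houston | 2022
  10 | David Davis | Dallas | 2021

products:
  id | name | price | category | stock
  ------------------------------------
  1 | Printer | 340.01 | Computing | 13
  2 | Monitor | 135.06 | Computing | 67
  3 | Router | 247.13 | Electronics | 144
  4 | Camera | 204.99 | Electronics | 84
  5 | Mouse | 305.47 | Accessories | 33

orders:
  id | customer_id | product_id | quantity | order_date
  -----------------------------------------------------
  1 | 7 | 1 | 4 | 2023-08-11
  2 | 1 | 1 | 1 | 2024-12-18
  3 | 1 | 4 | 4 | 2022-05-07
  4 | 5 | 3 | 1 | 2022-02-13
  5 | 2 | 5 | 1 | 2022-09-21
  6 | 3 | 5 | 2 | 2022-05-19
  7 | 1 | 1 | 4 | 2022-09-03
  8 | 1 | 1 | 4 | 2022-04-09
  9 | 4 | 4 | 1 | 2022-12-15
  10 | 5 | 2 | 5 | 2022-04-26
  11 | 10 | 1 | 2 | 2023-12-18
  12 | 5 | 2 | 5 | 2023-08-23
SELECT c.id, p.name AS product, c.quantity FROM orders c JOIN products p ON c.product_id = p.id WHERE p.stock > 46

Execution result:
id | product | quantity
3 | Camera | 4
4 | Router | 1
9 | Camera | 1
10 | Monitor | 5
12 | Monitor | 5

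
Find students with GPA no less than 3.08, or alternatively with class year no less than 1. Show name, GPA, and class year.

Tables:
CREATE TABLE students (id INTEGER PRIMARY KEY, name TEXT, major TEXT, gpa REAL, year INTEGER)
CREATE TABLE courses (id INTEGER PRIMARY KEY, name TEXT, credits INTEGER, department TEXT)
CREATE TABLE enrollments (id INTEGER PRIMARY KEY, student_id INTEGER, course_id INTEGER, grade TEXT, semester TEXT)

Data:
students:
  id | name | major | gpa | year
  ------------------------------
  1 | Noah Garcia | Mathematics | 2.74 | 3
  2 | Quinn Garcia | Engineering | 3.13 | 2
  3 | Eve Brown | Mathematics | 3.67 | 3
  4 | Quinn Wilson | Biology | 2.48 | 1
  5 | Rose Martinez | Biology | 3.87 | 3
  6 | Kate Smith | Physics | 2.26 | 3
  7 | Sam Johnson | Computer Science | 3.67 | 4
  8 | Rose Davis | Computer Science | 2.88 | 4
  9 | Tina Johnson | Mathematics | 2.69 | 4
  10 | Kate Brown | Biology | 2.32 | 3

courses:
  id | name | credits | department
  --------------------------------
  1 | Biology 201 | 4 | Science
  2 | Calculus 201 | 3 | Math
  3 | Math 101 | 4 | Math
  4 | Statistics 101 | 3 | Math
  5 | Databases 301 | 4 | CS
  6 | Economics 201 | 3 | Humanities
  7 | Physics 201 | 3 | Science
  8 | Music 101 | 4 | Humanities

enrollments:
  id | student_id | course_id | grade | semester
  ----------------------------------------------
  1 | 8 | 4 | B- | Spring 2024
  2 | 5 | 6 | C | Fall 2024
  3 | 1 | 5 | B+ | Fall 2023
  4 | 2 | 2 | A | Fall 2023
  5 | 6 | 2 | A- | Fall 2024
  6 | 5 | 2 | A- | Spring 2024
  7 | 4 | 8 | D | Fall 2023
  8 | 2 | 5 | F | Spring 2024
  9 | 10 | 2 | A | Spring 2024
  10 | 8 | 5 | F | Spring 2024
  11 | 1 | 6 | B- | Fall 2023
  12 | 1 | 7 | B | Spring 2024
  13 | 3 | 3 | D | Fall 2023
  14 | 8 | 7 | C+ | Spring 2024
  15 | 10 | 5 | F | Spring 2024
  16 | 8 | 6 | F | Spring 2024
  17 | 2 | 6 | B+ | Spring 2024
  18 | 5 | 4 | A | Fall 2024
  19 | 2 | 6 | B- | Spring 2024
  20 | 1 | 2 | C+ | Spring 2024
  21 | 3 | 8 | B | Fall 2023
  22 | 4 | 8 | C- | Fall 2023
SELECT name, gpa, year FROM students WHERE gpa >= 3.08 OR year >= 1

Execution result:
name | gpa | year
Noah Garcia | 2.74 | 3
Quinn Garcia | 3.13 | 2
Eve Brown | 3.67 | 3
Quinn Wilson | 2.48 | 1
Rose Martinez | 3.87 | 3
Kate Smith | 2.26 | 3
Sam Johnson | 3.67 | 4
Rose Davis | 2.88 | 4
Tina Johnson | 2.69 | 4
Kate Brown | 2.32 | 3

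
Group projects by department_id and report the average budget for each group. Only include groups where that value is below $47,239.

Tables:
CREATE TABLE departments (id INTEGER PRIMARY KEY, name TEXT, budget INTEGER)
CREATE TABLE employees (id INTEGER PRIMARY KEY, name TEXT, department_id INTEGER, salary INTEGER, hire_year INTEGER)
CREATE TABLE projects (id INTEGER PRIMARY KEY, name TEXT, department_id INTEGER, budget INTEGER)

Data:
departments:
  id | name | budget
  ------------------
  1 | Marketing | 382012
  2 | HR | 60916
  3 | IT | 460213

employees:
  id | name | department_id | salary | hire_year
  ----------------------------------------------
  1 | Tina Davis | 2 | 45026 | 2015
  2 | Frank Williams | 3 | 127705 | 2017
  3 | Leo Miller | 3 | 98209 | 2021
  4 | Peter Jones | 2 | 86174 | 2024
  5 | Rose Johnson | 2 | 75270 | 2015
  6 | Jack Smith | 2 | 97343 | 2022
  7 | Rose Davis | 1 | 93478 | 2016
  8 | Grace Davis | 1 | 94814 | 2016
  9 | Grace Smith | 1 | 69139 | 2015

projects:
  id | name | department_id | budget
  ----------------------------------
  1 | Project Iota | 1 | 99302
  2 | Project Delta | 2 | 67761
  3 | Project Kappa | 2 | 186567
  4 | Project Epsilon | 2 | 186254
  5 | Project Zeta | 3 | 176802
SELECT department_id, AVG(budget) AS avg_budget FROM projects GROUP BY department_id HAVING AVG(budget) < 47239

Execution result:
(no rows)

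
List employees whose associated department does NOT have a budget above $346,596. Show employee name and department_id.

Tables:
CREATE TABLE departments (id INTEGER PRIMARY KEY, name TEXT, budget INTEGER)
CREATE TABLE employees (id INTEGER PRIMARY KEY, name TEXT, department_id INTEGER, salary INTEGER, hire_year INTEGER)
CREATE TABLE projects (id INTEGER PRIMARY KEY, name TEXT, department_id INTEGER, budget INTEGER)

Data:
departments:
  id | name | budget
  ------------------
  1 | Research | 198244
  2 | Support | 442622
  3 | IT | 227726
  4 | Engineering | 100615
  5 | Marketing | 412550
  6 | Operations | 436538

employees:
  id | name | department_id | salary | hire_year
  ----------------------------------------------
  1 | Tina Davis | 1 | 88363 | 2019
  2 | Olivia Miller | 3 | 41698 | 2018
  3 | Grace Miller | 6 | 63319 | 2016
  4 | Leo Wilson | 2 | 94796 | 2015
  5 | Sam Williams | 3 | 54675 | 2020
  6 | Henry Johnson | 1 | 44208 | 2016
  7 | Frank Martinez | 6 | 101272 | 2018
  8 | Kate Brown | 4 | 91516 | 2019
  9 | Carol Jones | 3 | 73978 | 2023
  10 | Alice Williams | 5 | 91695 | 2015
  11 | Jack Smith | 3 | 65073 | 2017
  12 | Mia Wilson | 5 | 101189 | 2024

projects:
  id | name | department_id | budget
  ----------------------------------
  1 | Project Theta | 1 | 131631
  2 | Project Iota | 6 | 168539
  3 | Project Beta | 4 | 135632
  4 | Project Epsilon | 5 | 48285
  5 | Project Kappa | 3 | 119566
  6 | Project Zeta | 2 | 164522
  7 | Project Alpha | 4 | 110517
SELECT name, department_id FROM employees WHERE department_id NOT IN (SELECT id FROM departments WHERE budget > 346596)

Execution result:
name | department_id
Tina Davis | 1
Olivia Miller | 3
Sam Williams | 3
Henry Johnson | 1
Kate Brown | 4
Carol Jones | 3
Jack Smith | 3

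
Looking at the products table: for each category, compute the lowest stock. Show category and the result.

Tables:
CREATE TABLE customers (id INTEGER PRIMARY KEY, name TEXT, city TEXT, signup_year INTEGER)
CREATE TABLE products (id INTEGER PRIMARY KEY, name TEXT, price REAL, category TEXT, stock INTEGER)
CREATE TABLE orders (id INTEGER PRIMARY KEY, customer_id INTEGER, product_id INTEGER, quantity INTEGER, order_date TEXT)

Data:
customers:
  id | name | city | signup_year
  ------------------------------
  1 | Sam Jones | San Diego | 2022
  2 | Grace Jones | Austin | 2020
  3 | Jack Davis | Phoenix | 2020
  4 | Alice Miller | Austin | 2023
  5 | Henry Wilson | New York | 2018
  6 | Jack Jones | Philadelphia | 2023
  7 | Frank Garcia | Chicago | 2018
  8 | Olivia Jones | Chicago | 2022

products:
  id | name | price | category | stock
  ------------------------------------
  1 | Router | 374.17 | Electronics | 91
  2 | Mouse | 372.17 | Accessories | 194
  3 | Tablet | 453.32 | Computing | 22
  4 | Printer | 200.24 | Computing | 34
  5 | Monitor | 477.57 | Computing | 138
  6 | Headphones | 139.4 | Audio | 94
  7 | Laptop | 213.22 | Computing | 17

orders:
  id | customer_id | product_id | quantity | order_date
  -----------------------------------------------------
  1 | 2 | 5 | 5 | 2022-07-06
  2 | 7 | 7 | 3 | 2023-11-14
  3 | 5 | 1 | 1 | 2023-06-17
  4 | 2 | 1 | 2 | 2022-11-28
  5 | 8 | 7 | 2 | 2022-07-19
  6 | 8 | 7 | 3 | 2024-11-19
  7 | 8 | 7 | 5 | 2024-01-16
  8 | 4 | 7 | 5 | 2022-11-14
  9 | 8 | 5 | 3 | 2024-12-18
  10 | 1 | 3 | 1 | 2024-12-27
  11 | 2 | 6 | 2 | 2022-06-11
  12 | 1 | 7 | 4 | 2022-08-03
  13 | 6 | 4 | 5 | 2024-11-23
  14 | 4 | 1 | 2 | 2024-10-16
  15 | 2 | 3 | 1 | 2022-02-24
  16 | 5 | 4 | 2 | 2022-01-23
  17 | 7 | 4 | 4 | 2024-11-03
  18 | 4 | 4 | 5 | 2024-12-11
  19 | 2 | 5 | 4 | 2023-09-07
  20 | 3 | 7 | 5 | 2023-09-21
SELECT category, MIN(stock) AS min_stock FROM products GROUP BY category

Execution result:
category | min_stock
Accessories | 194
Audio | 94
Computing | 17
Electronics | 91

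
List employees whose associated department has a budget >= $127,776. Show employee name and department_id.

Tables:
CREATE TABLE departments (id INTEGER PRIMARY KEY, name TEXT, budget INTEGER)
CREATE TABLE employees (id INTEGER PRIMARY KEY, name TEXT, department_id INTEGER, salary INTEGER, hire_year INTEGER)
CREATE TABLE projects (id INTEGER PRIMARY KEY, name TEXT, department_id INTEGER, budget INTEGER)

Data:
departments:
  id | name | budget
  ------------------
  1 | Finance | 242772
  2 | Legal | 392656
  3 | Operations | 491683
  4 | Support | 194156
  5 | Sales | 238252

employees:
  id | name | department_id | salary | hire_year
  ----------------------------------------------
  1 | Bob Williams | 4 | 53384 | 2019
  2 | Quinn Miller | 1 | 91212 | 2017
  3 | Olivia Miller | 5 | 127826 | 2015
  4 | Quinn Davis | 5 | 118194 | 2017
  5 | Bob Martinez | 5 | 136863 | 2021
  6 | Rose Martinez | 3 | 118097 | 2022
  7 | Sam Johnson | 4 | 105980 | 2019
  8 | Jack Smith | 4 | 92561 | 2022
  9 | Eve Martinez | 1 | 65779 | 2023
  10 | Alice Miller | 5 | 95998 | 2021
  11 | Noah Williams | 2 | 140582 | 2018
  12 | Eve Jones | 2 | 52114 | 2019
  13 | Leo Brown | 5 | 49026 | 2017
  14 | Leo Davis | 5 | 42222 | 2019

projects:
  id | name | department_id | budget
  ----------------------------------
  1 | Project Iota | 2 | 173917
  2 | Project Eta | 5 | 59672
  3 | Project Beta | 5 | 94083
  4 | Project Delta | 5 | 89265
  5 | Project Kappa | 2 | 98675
SELECT name, department_id FROM employees WHERE department_id IN (SELECT id FROM departments WHERE budget >= 127776)

Execution result:
name | department_id
Bob Williams | 4
Quinn Miller | 1
Olivia Miller | 5
Quinn Davis | 5
Bob Martinez | 5
Rose Martinez | 3
Sam Johnson | 4
Jack Smith | 4
Eve Martinez | 1
Alice Miller | 5
Noah Williams | 2
Eve Jones | 2
Leo Brown | 5
Leo Davis | 5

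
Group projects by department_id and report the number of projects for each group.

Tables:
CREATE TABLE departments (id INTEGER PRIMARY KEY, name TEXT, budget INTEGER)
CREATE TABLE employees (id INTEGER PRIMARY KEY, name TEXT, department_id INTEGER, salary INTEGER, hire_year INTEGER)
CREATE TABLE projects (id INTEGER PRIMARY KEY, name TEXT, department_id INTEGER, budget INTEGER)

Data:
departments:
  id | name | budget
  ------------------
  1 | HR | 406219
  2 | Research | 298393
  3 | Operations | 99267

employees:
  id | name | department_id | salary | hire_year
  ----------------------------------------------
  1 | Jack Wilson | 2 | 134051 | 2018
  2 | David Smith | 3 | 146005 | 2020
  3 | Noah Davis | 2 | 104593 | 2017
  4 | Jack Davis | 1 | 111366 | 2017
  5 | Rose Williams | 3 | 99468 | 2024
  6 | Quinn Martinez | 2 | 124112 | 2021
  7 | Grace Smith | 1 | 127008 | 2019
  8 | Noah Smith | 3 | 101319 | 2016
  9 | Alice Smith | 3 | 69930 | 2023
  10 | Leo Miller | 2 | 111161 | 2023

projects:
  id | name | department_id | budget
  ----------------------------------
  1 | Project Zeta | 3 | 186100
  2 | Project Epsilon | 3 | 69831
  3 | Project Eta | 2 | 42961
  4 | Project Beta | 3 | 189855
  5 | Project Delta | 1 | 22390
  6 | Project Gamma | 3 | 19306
SELECT department_id, COUNT(*) AS n FROM projects GROUP BY department_id

Execution result:
department_id | n
1 | 1
2 | 1
3 | 4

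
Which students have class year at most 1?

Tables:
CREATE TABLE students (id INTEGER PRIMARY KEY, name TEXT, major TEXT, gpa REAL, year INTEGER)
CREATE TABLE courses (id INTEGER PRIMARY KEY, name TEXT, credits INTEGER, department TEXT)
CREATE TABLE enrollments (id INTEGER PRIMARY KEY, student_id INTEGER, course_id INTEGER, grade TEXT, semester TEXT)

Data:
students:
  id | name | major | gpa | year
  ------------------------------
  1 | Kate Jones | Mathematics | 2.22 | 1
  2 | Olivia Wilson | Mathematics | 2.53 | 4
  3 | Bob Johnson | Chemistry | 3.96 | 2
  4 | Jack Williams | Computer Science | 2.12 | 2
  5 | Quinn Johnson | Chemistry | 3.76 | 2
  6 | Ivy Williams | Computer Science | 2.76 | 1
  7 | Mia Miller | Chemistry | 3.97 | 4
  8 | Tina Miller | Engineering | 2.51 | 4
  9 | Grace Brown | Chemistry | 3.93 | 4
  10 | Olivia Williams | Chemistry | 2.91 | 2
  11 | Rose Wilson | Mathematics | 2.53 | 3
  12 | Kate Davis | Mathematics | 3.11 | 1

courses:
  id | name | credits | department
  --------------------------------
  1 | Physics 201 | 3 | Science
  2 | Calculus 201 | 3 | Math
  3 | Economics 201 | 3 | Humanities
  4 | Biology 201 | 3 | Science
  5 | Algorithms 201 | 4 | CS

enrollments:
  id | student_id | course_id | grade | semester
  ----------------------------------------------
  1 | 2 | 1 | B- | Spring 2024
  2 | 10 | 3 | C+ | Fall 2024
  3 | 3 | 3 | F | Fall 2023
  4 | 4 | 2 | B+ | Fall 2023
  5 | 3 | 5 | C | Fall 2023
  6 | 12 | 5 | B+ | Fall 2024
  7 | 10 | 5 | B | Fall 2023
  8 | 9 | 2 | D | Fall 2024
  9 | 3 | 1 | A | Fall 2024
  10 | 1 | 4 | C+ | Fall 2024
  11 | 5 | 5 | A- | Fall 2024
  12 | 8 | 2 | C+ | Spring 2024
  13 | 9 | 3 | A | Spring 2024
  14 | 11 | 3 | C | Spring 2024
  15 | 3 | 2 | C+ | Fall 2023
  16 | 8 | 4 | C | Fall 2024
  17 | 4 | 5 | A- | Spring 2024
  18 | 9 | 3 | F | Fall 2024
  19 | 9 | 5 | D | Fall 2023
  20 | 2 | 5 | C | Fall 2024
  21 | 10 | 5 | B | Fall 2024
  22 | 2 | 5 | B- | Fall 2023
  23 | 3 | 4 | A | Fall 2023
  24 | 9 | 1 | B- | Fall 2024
SELECT name, year FROM students WHERE year <= 1

Execution result:
name | year
Kate Jones | 1
Ivy Williams | 1
Kate Davis | 1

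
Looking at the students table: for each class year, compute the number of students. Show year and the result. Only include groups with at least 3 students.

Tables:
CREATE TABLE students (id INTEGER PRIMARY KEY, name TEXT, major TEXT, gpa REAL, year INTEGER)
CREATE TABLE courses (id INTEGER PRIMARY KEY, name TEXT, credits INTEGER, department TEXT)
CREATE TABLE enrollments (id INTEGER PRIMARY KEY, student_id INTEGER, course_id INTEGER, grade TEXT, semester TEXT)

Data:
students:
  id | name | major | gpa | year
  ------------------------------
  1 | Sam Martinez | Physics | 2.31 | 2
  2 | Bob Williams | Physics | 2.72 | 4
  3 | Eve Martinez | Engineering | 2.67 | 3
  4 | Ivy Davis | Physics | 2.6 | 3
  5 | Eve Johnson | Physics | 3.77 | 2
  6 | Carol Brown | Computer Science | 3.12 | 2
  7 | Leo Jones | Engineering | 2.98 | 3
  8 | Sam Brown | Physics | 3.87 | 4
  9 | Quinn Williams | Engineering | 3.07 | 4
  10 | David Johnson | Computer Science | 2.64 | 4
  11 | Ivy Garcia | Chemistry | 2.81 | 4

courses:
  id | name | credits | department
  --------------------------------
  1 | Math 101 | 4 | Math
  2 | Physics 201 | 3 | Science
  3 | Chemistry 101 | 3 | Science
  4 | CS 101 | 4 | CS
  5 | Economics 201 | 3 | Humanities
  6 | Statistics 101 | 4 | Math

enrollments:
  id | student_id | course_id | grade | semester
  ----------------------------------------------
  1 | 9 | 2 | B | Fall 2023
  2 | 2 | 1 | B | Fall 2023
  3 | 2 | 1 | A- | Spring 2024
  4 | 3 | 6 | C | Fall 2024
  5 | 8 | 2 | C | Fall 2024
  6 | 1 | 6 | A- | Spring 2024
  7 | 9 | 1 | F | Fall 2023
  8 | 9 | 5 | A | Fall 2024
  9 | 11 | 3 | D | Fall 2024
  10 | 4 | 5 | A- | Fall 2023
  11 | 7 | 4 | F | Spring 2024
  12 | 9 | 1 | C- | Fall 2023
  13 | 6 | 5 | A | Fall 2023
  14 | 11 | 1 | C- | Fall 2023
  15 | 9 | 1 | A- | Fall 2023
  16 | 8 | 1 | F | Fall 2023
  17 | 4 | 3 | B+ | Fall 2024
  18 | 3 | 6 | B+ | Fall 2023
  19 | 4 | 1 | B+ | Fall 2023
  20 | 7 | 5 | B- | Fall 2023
SELECT year, COUNT(*) AS n FROM students GROUP BY year HAVING COUNT(*) >= 3

Execution result:
year | n
2 | 3
3 | 3
4 | 5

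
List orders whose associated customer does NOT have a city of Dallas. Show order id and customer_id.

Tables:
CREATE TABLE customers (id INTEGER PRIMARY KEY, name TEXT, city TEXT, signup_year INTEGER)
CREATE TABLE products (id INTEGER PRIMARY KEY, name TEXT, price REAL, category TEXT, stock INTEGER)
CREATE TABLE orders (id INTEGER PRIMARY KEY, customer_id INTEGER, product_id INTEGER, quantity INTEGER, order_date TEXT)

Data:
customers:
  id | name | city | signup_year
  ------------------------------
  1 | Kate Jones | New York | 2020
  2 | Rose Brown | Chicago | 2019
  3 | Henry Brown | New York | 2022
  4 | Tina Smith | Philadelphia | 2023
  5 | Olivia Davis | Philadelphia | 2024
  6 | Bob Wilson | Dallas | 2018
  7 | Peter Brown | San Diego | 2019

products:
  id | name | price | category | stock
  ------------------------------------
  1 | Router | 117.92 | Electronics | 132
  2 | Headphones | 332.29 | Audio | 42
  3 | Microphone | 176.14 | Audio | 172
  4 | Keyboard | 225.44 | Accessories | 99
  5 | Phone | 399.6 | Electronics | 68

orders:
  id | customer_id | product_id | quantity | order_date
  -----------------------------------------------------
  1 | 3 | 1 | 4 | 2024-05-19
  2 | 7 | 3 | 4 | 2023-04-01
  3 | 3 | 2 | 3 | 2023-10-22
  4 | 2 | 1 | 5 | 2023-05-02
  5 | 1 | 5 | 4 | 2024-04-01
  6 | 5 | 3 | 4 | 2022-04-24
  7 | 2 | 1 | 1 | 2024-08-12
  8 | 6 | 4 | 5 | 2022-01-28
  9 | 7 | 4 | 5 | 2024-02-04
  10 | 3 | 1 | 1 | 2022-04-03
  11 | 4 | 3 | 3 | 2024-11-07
SELECT id, customer_id FROM orders WHERE customer_id NOT IN (SELECT id FROM customers WHERE city = 'Dallas')

Execution result:
id | customer_id
1 | 3
2 | 7
3 | 3
4 | 2
5 | 1
6 | 5
7 | 2
9 | 7
10 | 3
11 | 4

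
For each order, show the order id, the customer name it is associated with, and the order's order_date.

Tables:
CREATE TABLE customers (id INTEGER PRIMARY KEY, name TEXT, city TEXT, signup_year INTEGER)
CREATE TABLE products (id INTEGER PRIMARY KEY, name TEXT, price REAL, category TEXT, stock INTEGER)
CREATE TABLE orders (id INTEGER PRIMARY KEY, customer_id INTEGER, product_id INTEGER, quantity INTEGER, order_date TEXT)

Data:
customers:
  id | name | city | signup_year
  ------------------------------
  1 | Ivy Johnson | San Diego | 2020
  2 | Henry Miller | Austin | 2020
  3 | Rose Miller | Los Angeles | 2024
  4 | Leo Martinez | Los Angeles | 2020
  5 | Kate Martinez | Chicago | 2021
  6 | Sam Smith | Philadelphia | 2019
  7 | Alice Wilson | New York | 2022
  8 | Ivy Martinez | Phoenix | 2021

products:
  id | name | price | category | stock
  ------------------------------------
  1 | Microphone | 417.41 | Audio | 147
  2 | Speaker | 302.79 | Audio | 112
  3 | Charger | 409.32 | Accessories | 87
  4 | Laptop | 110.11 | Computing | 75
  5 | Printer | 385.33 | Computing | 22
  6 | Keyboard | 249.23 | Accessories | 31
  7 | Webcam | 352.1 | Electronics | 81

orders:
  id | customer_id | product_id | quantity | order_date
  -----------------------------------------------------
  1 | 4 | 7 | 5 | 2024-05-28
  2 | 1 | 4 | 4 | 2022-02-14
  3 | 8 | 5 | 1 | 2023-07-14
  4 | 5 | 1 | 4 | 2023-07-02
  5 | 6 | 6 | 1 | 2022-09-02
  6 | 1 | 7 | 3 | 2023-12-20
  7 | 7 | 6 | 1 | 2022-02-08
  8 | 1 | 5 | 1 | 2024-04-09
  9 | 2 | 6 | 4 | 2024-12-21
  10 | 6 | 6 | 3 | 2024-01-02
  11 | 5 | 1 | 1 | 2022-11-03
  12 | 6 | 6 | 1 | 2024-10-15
SELECT c.id, p.name AS customer, c.order_date FROM orders c JOIN customers p ON c.customer_id = p.id

Execution result:
id | customer | order_date
1 | Leo Martinez | 2024-05-28
2 | Ivy Johnson | 2022-02-14
3 | Ivy Martinez | 2023-07-14
4 | Kate Martinez | 2023-07-02
5 | Sam Smith | 2022-09-02
6 | Ivy Johnson | 2023-12-20
7 | Alice Wilson | 2022-02-08
8 | Ivy Johnson | 2024-04-09
9 | Henry Miller | 2024-12-21
10 | Sam Smith | 2024-01-02
11 | Kate Martinez | 2022-11-03
12 | Sam Smith | 2024-10-15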